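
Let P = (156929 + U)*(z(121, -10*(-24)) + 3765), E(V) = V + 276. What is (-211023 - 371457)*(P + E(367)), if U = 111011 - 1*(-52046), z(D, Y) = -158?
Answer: -672292675659600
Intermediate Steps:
U = 163057 (U = 111011 + 52046 = 163057)
E(V) = 276 + V
P = 1154189502 (P = (156929 + 163057)*(-158 + 3765) = 319986*3607 = 1154189502)
(-211023 - 371457)*(P + E(367)) = (-211023 - 371457)*(1154189502 + (276 + 367)) = -582480*(1154189502 + 643) = -582480*1154190145 = -672292675659600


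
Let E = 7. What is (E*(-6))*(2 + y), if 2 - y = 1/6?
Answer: -161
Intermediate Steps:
y = 11/6 (y = 2 - 1/6 = 11/6 ≈ 1.8333)
(E*(-6))*(2 + y) = (7*(-6))*(2 + 11/6) = -42*23/6 = -161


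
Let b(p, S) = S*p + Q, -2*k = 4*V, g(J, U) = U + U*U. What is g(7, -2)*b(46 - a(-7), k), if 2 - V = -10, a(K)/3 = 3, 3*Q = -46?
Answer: -5420/3 ≈ -1806.7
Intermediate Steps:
Q = -46/3 (Q = (1/3)*(-46) = -46/3 ≈ -15.333)
a(K) = 9 (a(K) = 3*3 = 9)
V = 12 (V = 2 - 1*(-10) = 2 + 10 = 12)
g(J, U) = U + U**2
k = -24 (k = -2*12 = -1/2*48 = -24)
b(p, S) = -46/3 + S*p (b(p, S) = S*p - 46/3 = -46/3 + S*p)
g(7, -2)*b(46 - a(-7), k) = (-2*(1 - 2))*(-46/3 - 24*(46 - 1*9)) = (-2*(-1))*(-46/3 - 24*(46 - 9)) = 2*(-46/3 - 24*37) = 2*(-46/3 - 888) = 2*(-2710/3) = -5420/3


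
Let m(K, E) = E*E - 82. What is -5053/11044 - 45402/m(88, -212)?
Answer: -121351229/82575988 ≈ -1.4696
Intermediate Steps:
m(K, E) = -82 + E² (m(K, E) = E² - 82 = -82 + E²)
-5053/11044 - 45402/m(88, -212) = -5053/11044 - 45402/(-82 + (-212)²) = -5053*1/11044 - 45402/(-82 + 44944) = -5053/11044 - 45402/44862 = -5053/11044 - 45402*1/44862 = -5053/11044 - 7567/7477 = -121351229/82575988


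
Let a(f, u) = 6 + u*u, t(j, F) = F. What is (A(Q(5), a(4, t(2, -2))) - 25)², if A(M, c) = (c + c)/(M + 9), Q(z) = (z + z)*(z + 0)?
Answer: 2117025/3481 ≈ 608.17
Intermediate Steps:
a(f, u) = 6 + u²
Q(z) = 2*z² (Q(z) = (2*z)*z = 2*z²)
A(M, c) = 2*c/(9 + M) (A(M, c) = (2*c)/(9 + M) = 2*c/(9 + M))
(A(Q(5), a(4, t(2, -2))) - 25)² = (2*(6 + (-2)²)/(9 + 2*5²) - 25)² = (2*(6 + 4)/(9 + 2*25) - 25)² = (2*10/(9 + 50) - 25)² = (2*10/59 - 25)² = (2*10*(1/59) - 25)² = (20/59 - 25)² = (-1455/59)² = 2117025/3481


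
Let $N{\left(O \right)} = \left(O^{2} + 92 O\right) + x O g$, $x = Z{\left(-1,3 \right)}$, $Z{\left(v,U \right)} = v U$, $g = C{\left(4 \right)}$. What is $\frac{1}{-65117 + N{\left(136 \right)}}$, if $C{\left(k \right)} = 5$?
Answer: $- \frac{1}{36149} \approx -2.7663 \cdot 10^{-5}$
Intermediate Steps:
$g = 5$
$Z{\left(v,U \right)} = U v$
$x = -3$ ($x = 3 \left(-1\right) = -3$)
$N{\left(O \right)} = O^{2} + 77 O$ ($N{\left(O \right)} = \left(O^{2} + 92 O\right) + - 3 O 5 = \left(O^{2} + 92 O\right) - 15 O = O^{2} + 77 O$)
$\frac{1}{-65117 + N{\left(136 \right)}} = \frac{1}{-65117 + 136 \left(77 + 136\right)} = \frac{1}{-65117 + 136 \cdot 213} = \frac{1}{-65117 + 28968} = \frac{1}{-36149} = - \frac{1}{36149}$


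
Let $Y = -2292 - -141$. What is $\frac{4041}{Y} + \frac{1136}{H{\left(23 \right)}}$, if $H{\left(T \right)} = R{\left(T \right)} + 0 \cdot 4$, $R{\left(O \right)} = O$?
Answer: $\frac{261177}{5497} \approx 47.513$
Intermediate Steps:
$Y = -2151$ ($Y = -2292 + 141 = -2151$)
$H{\left(T \right)} = T$ ($H{\left(T \right)} = T + 0 \cdot 4 = T + 0 = T$)
$\frac{4041}{Y} + \frac{1136}{H{\left(23 \right)}} = \frac{4041}{-2151} + \frac{1136}{23} = 4041 \left(- \frac{1}{2151}\right) + 1136 \cdot \frac{1}{23} = - \frac{449}{239} + \frac{1136}{23} = \frac{261177}{5497}$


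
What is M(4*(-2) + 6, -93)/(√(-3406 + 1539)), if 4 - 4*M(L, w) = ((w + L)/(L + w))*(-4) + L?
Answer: -5*I*√1867/3734 ≈ -0.057859*I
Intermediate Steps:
M(L, w) = 2 - L/4 (M(L, w) = 1 - (((w + L)/(L + w))*(-4) + L)/4 = 1 - (((L + w)/(L + w))*(-4) + L)/4 = 1 - (1*(-4) + L)/4 = 1 - (-4 + L)/4 = 1 + (1 - L/4) = 2 - L/4)
M(4*(-2) + 6, -93)/(√(-3406 + 1539)) = (2 - (4*(-2) + 6)/4)/(√(-3406 + 1539)) = (2 - (-8 + 6)/4)/(√(-1867)) = (2 - ¼*(-2))/((I*√1867)) = (2 + ½)*(-I*√1867/1867) = 5*(-I*√1867/1867)/2 = -5*I*√1867/3734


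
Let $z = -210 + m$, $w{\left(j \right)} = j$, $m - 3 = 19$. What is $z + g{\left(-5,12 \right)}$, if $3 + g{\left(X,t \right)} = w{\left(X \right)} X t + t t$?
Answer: $253$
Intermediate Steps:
$m = 22$ ($m = 3 + 19 = 22$)
$g{\left(X,t \right)} = -3 + t^{2} + t X^{2}$ ($g{\left(X,t \right)} = -3 + \left(X X t + t t\right) = -3 + \left(X^{2} t + t^{2}\right) = -3 + \left(t X^{2} + t^{2}\right) = -3 + \left(t^{2} + t X^{2}\right) = -3 + t^{2} + t X^{2}$)
$z = -188$ ($z = -210 + 22 = -188$)
$z + g{\left(-5,12 \right)} = -188 + \left(-3 + 12^{2} + 12 \left(-5\right)^{2}\right) = -188 + \left(-3 + 144 + 12 \cdot 25\right) = -188 + \left(-3 + 144 + 300\right) = -188 + 441 = 253$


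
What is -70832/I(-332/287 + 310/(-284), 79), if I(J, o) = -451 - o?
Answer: 35416/265 ≈ 133.65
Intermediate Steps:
-70832/I(-332/287 + 310/(-284), 79) = -70832/(-451 - 1*79) = -70832/(-451 - 79) = -70832/(-530) = -70832*(-1/530) = 35416/265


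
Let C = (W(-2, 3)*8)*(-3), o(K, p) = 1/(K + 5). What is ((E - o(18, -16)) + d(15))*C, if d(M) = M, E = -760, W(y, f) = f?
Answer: 1233792/23 ≈ 53643.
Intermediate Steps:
o(K, p) = 1/(5 + K)
C = -72 (C = (3*8)*(-3) = 24*(-3) = -72)
((E - o(18, -16)) + d(15))*C = ((-760 - 1/(5 + 18)) + 15)*(-72) = ((-760 - 1/23) + 15)*(-72) = (-17481/23 + 15)*(-72) = -17136/23*(-72) = 1233792/23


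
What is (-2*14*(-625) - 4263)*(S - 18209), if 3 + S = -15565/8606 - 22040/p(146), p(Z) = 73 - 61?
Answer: -6852307394527/25818 ≈ -2.6541e+8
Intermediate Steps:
p(Z) = 12
S = -47543209/25818 (S = -3 + (-15565/8606 - 22040/12) = -3 + (-15565*1/8606 - 22040*1/12) = -3 + (-15565/8606 - 5510/3) = -3 - 47465755/25818 = -47543209/25818 ≈ -1841.5)
(-2*14*(-625) - 4263)*(S - 18209) = (-2*14*(-625) - 4263)*(-47543209/25818 - 18209) = (-28*(-625) - 4263)*(-517663171/25818) = (17500 - 4263)*(-517663171/25818) = 13237*(-517663171/25818) = -6852307394527/25818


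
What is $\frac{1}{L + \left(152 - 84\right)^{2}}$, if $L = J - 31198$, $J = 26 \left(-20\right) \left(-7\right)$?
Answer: $- \frac{1}{22934} \approx -4.3603 \cdot 10^{-5}$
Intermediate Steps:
$J = 3640$ ($J = \left(-520\right) \left(-7\right) = 3640$)
$L = -27558$ ($L = 3640 - 31198 = -27558$)
$\frac{1}{L + \left(152 - 84\right)^{2}} = \frac{1}{-27558 + \left(152 - 84\right)^{2}} = \frac{1}{-27558 + 68^{2}} = \frac{1}{-27558 + 4624} = \frac{1}{-22934} = - \frac{1}{22934}$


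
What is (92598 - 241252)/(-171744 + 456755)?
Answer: -148654/285011 ≈ -0.52157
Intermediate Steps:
(92598 - 241252)/(-171744 + 456755) = -148654/285011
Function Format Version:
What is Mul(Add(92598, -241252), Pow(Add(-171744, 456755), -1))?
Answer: Rational(-148654, 285011) ≈ -0.52157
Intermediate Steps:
Mul(Add(92598, -241252), Pow(Add(-171744, 456755), -1)) = Mul(-148654, Pow(285011, -1)) = Mul(-148654, Rational(1, 285011)) = Rational(-148654, 285011)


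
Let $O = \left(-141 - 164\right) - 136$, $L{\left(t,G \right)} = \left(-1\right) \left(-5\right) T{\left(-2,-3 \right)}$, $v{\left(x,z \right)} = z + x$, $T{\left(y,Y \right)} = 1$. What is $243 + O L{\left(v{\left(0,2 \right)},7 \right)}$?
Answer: $-1962$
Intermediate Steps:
$v{\left(x,z \right)} = x + z$
$L{\left(t,G \right)} = 5$ ($L{\left(t,G \right)} = \left(-1\right) \left(-5\right) 1 = 5 \cdot 1 = 5$)
$O = -441$ ($O = -305 - 136 = -441$)
$243 + O L{\left(v{\left(0,2 \right)},7 \right)} = 243 - 2205 = -1962$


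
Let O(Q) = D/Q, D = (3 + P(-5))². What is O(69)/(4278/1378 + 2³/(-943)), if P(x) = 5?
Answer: 1807936/6034695 ≈ 0.29959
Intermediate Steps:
D = 64 (D = (3 + 5)² = 8² = 64)
O(Q) = 64/Q
O(69)/(4278/1378 + 2³/(-943)) = (64/69)/(4278/1378 + 2³/(-943)) = (64*(1/69))/(4278*(1/1378) + 8*(-1/943)) = 64/(69*(2139/689 - 8/943)) = 64/(69*(2011565/649727)) = (64/69)*(649727/2011565) = 1807936/6034695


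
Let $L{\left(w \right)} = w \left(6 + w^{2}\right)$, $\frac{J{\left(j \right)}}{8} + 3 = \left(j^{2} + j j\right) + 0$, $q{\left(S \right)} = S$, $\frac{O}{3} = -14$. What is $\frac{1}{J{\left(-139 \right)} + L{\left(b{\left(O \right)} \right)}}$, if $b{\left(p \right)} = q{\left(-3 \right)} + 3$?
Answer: $\frac{1}{309112} \approx 3.2351 \cdot 10^{-6}$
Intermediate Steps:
$O = -42$ ($O = 3 \left(-14\right) = -42$)
$J{\left(j \right)} = -24 + 16 j^{2}$ ($J{\left(j \right)} = -24 + 8 \left(\left(j^{2} + j j\right) + 0\right) = -24 + 8 \left(\left(j^{2} + j^{2}\right) + 0\right) = -24 + 8 \left(2 j^{2} + 0\right) = -24 + 8 \cdot 2 j^{2} = -24 + 16 j^{2}$)
$b{\left(p \right)} = 0$ ($b{\left(p \right)} = -3 + 3 = 0$)
$\frac{1}{J{\left(-139 \right)} + L{\left(b{\left(O \right)} \right)}} = \frac{1}{\left(-24 + 16 \left(-139\right)^{2}\right) + 0 \left(6 + 0^{2}\right)} = \frac{1}{\left(-24 + 16 \cdot 19321\right) + 0 \left(6 + 0\right)} = \frac{1}{\left(-24 + 309136\right) + 0 \cdot 6} = \frac{1}{309112 + 0} = \frac{1}{309112}$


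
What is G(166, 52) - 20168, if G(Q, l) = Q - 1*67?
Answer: -20069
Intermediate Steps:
G(Q, l) = -67 + Q (G(Q, l) = Q - 67 = -67 + Q)
G(166, 52) - 20168 = (-67 + 166) - 20168 = 99 - 20168 = -20069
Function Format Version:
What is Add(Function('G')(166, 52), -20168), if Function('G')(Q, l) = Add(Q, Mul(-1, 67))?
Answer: -20069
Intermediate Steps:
Function('G')(Q, l) = Add(-67, Q) (Function('G')(Q, l) = Add(Q, -67) = Add(-67, Q))
Add(Function('G')(166, 52), -20168) = Add(Add(-67, 166), -20168) = Add(99, -20168) = -20069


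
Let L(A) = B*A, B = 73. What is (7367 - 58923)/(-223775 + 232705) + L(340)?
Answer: 110795522/4465 ≈ 24814.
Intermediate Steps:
L(A) = 73*A
(7367 - 58923)/(-223775 + 232705) + L(340) = (7367 - 58923)/(-223775 + 232705) + 73*340 = -51556/8930 + 24820 = -51556*1/8930 + 24820 = -25778/4465 + 24820 = 110795522/4465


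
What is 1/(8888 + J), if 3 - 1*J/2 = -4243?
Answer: 1/17380 ≈ 5.7537e-5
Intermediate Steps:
J = 8492 (J = 6 - 2*(-4243) = 6 + 8486 = 8492)
1/(8888 + J) = 1/(8888 + 8492) = 1/17380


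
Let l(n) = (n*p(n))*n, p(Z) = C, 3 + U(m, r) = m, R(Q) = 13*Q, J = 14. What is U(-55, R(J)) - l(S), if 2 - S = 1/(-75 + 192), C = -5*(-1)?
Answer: -1065407/13689 ≈ -77.829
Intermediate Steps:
U(m, r) = -3 + m
C = 5
S = 233/117 (S = 2 - 1/(-75 + 192) = 2 - 1/117 = 233/117 ≈ 1.9915)
p(Z) = 5
l(n) = 5*n² (l(n) = (n*5)*n = (5*n)*n = 5*n²)
U(-55, R(J)) - l(S) = (-3 - 55) - 5*(233/117)² = -58 - 5*54289/13689 = -58 - 1*271445/13689 = -58 - 271445/13689 = -1065407/13689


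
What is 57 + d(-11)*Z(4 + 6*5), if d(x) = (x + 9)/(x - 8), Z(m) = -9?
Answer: 1065/19 ≈ 56.053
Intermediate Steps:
d(x) = (9 + x)/(-8 + x)
57 + d(-11)*Z(4 + 6*5) = 57 + ((9 - 11)/(-8 - 11))*(-9) = 57 + (-2/(-19))*(-9) = 57 - 1/19*(-2)*(-9) = 57 + (2/19)*(-9) = 57 - 18/19 = 1065/19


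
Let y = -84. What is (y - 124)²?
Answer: 43264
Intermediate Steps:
(y - 124)² = (-84 - 124)² = (-208)² = 43264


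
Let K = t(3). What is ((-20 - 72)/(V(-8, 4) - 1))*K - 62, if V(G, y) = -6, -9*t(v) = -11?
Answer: -2894/63 ≈ -45.937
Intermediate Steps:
t(v) = 11/9 (t(v) = -1/9*(-11) = 11/9)
K = 11/9 ≈ 1.2222
((-20 - 72)/(V(-8, 4) - 1))*K - 62 = ((-20 - 72)/(-6 - 1))*(11/9) - 62 = -92/(-7)*(11/9) - 62 = -92*(-1/7)*(11/9) - 62 = (92/7)*(11/9) - 62 = 1012/63 - 62 = -2894/63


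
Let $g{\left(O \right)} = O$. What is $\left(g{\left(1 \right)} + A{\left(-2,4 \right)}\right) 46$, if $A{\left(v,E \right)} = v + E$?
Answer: $138$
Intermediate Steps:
$A{\left(v,E \right)} = E + v$
$\left(g{\left(1 \right)} + A{\left(-2,4 \right)}\right) 46 = \left(1 + \left(4 - 2\right)\right) 46 = \left(1 + 2\right) 46 = 3 \cdot 46 = 138$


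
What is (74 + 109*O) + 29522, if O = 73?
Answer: 37553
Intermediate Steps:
(74 + 109*O) + 29522 = (74 + 109*73) + 29522 = (74 + 7957) + 29522 = 8031 + 29522 = 37553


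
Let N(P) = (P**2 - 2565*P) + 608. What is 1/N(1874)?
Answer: -1/1294326 ≈ -7.7260e-7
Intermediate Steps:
N(P) = 608 + P**2 - 2565*P
1/N(1874) = 1/(608 + 1874**2 - 2565*1874) = 1/(608 + 3511876 - 4806810) = 1/(-1294326) = -1/1294326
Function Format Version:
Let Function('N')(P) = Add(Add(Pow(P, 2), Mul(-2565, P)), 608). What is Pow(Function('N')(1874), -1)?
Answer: Rational(-1, 1294326) ≈ -7.7260e-7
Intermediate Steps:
Function('N')(P) = Add(608, Pow(P, 2), Mul(-2565, P))
Pow(Function('N')(1874), -1) = Pow(Add(608, Pow(1874, 2), Mul(-2565, 1874)), -1) = Pow(Add(608, 3511876, -4806810), -1) = Pow(-1294326, -1) = Rational(-1, 1294326)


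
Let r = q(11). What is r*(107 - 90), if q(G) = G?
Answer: 187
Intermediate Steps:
r = 11
r*(107 - 90) = 11*(107 - 90) = 11*17 = 187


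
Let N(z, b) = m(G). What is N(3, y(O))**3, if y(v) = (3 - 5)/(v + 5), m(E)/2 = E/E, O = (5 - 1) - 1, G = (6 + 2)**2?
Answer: 8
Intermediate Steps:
G = 64 (G = 8**2 = 64)
O = 3 (O = 4 - 1 = 3)
m(E) = 2 (m(E) = 2*(E/E) = 2*1 = 2)
y(v) = -2/(5 + v)
N(z, b) = 2
N(3, y(O))**3 = 2**3 = 8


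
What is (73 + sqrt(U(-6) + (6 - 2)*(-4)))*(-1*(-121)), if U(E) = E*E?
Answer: 8833 + 242*sqrt(5) ≈ 9374.1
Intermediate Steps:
U(E) = E**2
(73 + sqrt(U(-6) + (6 - 2)*(-4)))*(-1*(-121)) = (73 + sqrt((-6)**2 + (6 - 2)*(-4)))*(-1*(-121)) = (73 + sqrt(36 + 4*(-4)))*121 = (73 + sqrt(36 - 16))*121 = (73 + sqrt(20))*121 = (73 + 2*sqrt(5))*121 = 8833 + 242*sqrt(5)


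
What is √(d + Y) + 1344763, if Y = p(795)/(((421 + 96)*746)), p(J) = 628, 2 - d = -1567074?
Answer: 1344763 + √58275875879376430/192841 ≈ 1.3460e+6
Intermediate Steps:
d = 1567076 (d = 2 - 1*(-1567074) = 2 + 1567074 = 1567076)
Y = 314/192841 (Y = 628/(((421 + 96)*746)) = 628/((517*746)) = 628/385682 = 628*(1/385682) = 314/192841 ≈ 0.0016283)
√(d + Y) + 1344763 = √(1567076 + 314/192841) + 1344763 = √(302196503230/192841) + 1344763 = √58275875879376430/192841 + 1344763 = 1344763 + √58275875879376430/192841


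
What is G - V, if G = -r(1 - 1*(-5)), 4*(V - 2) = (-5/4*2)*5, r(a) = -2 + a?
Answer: -23/8 ≈ -2.8750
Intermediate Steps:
V = -9/8 (V = 2 + ((-5/4*2)*5)/4 = 2 + ((-5*¼*2)*5)/4 = 2 + (-5/4*2*5)/4 = 2 + (-5/2*5)/4 = 2 + (¼)*(-25/2) = 2 - 25/8 = -9/8 ≈ -1.1250)
G = -4 (G = -(-2 + (1 - 1*(-5))) = -(-2 + (1 + 5)) = -(-2 + 6) = -1*4 = -4)
G - V = -4 - 1*(-9/8) = -4 + 9/8 = -23/8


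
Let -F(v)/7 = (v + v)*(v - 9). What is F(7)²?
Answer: 38416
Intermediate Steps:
F(v) = -14*v*(-9 + v) (F(v) = -7*(v + v)*(v - 9) = -7*2*v*(-9 + v) = -14*v*(-9 + v))
F(7)² = (14*7*(9 - 1*7))² = (14*7*(9 - 7))² = (14*7*2)² = 196² = 38416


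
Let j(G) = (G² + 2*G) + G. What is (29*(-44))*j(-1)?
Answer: 2552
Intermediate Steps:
j(G) = G² + 3*G
(29*(-44))*j(-1) = (29*(-44))*(-(3 - 1)) = -(-1276)*2 = -1276*(-2) = 2552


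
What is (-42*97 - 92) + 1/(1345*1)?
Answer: -5603269/1345 ≈ -4166.0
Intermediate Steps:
(-42*97 - 92) + 1/(1345*1) = (-4074 - 92) + 1/1345 = -4166 + 1/1345 = -5603269/1345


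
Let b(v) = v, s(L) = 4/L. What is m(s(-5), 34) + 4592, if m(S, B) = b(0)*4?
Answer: 4592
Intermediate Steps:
m(S, B) = 0 (m(S, B) = 0*4 = 0)
m(s(-5), 34) + 4592 = 0 + 4592 = 4592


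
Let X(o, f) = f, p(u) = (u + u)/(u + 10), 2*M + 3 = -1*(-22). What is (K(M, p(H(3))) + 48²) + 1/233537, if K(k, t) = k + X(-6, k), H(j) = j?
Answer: 542506452/233537 ≈ 2323.0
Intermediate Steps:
M = 19/2 (M = -3/2 + (-1*(-22))/2 = -3/2 + (½)*22 = -3/2 + 11 = 19/2 ≈ 9.5000)
p(u) = 2*u/(10 + u) (p(u) = (2*u)/(10 + u) = 2*u/(10 + u))
K(k, t) = 2*k (K(k, t) = k + k = 2*k)
(K(M, p(H(3))) + 48²) + 1/233537 = (2*(19/2) + 48²) + 1/233537 = (19 + 2304) + 1/233537 = 2323 + 1/233537 = 542506452/233537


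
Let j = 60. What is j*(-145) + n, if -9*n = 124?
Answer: -78424/9 ≈ -8713.8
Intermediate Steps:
n = -124/9 (n = -⅑*124 = -124/9 ≈ -13.778)
j*(-145) + n = 60*(-145) - 124/9 = -8700 - 124/9 = -78424/9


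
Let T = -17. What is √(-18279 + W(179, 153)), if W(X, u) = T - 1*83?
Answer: I*√18379 ≈ 135.57*I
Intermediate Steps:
W(X, u) = -100 (W(X, u) = -17 - 1*83 = -17 - 83 = -100)
√(-18279 + W(179, 153)) = √(-18279 - 100) = √(-18379) = I*√18379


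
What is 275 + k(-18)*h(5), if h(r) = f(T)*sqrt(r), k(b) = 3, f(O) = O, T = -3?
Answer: 275 - 9*sqrt(5) ≈ 254.88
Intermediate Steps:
h(r) = -3*sqrt(r)
275 + k(-18)*h(5) = 275 + 3*(-3*sqrt(5)) = 275 - 9*sqrt(5)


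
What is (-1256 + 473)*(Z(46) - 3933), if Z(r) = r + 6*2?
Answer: 3034125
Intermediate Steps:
Z(r) = 12 + r (Z(r) = r + 12 = 12 + r)
(-1256 + 473)*(Z(46) - 3933) = (-1256 + 473)*((12 + 46) - 3933) = -783*(58 - 3933) = -783*(-3875) = 3034125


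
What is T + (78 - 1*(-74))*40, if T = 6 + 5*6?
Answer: 6116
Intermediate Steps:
T = 36 (T = 6 + 30 = 36)
T + (78 - 1*(-74))*40 = 36 + (78 - 1*(-74))*40 = 36 + (78 + 74)*40 = 36 + 152*40 = 36 + 6080 = 6116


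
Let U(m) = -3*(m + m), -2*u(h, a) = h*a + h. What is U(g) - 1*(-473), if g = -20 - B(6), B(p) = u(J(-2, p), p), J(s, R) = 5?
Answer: 488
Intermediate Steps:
u(h, a) = -h/2 - a*h/2 (u(h, a) = -(h*a + h)/2 = -(a*h + h)/2 = -(h + a*h)/2 = -h/2 - a*h/2)
B(p) = -5/2 - 5*p/2 (B(p) = -½*5*(1 + p) = -5/2 - 5*p/2)
g = -5/2 (g = -20 - (-5/2 - 5/2*6) = -20 - (-5/2 - 15) = -20 - 1*(-35/2) = -20 + 35/2 = -5/2 ≈ -2.5000)
U(m) = -6*m
U(g) - 1*(-473) = -6*(-5/2) - 1*(-473) = 15 + 473 = 488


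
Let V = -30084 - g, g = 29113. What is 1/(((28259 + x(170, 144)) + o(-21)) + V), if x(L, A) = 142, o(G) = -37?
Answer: -1/30833 ≈ -3.2433e-5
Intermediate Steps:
V = -59197 (V = -30084 - 1*29113 = -30084 - 29113 = -59197)
1/(((28259 + x(170, 144)) + o(-21)) + V) = 1/(((28259 + 142) - 37) - 59197) = 1/((28401 - 37) - 59197) = 1/(28364 - 59197) = 1/(-30833) = -1/30833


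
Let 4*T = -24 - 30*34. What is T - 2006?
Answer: -2267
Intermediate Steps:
T = -261 (T = (-24 - 30*34)/4 = (-24 - 1020)/4 = (¼)*(-1044) = -261)
T - 2006 = -261 - 2006 = -2267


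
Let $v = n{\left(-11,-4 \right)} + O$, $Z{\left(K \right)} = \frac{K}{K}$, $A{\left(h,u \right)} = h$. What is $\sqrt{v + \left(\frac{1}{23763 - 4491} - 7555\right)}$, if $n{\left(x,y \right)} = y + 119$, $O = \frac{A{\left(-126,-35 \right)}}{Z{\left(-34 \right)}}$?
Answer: $\frac{i \sqrt{702521979918}}{9636} \approx 86.983 i$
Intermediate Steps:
$Z{\left(K \right)} = 1$
$O = -126$ ($O = - \frac{126}{1} = \left(-126\right) 1 = -126$)
$n{\left(x,y \right)} = 119 + y$
$v = -11$ ($v = \left(119 - 4\right) - 126 = 115 - 126 = -11$)
$\sqrt{v + \left(\frac{1}{23763 - 4491} - 7555\right)} = \sqrt{-11 + \left(\frac{1}{23763 - 4491} - 7555\right)} = \sqrt{-11 - \left(7555 - \frac{1}{19272}\right)} = \sqrt{-11 + \left(\frac{1}{19272} - 7555\right)} = \sqrt{-11 - \frac{145599959}{19272}} = \sqrt{- \frac{145811951}{19272}} = \frac{i \sqrt{702521979918}}{9636}$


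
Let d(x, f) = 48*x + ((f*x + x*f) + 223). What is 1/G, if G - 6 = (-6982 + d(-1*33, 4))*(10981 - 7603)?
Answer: -1/29074440 ≈ -3.4394e-8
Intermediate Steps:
d(x, f) = 223 + 48*x + 2*f*x (d(x, f) = 48*x + ((f*x + f*x) + 223) = 48*x + (2*f*x + 223) = 48*x + (223 + 2*f*x) = 223 + 48*x + 2*f*x)
G = -29074440 (G = 6 + (-6982 + (223 + 48*(-1*33) + 2*4*(-1*33)))*(10981 - 7603) = 6 + (-6982 + (223 + 48*(-33) + 2*4*(-33)))*3378 = 6 + (-6982 + (223 - 1584 - 264))*3378 = 6 + (-6982 - 1625)*3378 = 6 - 8607*3378 = 6 - 29074446 = -29074440)
1/G = 1/(-29074440) = -1/29074440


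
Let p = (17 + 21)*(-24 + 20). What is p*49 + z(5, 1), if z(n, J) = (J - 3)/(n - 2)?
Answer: -22346/3 ≈ -7448.7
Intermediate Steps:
z(n, J) = (-3 + J)/(-2 + n)
p = -152 (p = 38*(-4) = -152)
p*49 + z(5, 1) = -152*49 + (-3 + 1)/(-2 + 5) = -7448 - 2/3 = -7448 + (⅓)*(-2) = -7448 - ⅔ = -22346/3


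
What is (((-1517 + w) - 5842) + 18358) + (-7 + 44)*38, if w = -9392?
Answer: 3013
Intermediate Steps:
(((-1517 + w) - 5842) + 18358) + (-7 + 44)*38 = (((-1517 - 9392) - 5842) + 18358) + (-7 + 44)*38 = ((-10909 - 5842) + 18358) + 37*38 = (-16751 + 18358) + 1406 = 1607 + 1406 = 3013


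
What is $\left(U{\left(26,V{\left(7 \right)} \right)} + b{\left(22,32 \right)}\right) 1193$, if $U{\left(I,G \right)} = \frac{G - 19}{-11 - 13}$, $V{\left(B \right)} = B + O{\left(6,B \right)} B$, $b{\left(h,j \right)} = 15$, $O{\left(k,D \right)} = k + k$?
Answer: $14316$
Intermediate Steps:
$O{\left(k,D \right)} = 2 k$
$V{\left(B \right)} = 13 B$ ($V{\left(B \right)} = B + 2 \cdot 6 B = B + 12 B = 13 B$)
$U{\left(I,G \right)} = \frac{19}{24} - \frac{G}{24}$ ($U{\left(I,G \right)} = \frac{-19 + G}{-24} = \left(-19 + G\right) \left(- \frac{1}{24}\right) = \frac{19}{24} - \frac{G}{24}$)
$\left(U{\left(26,V{\left(7 \right)} \right)} + b{\left(22,32 \right)}\right) 1193 = \left(\left(\frac{19}{24} - \frac{13 \cdot 7}{24}\right) + 15\right) 1193 = \left(\left(\frac{19}{24} - \frac{91}{24}\right) + 15\right) 1193 = \left(-3 + 15\right) 1193 = 12 \cdot 1193 = 14316$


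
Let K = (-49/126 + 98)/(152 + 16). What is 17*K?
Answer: 4267/432 ≈ 9.8773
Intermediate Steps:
K = 251/432 (K = (-49*1/126 + 98)/168 = (-7/18 + 98)*(1/168) = (1757/18)*(1/168) = 251/432 ≈ 0.58102)
17*K = 17*(251/432) = 4267/432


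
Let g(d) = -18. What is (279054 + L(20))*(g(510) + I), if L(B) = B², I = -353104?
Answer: -98681355388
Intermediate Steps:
(279054 + L(20))*(g(510) + I) = (279054 + 20²)*(-18 - 353104) = (279054 + 400)*(-353122) = 279454*(-353122) = -98681355388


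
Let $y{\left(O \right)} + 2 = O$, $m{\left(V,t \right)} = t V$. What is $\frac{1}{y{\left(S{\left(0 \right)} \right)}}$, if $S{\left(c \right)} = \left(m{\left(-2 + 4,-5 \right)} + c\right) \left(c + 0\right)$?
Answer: $- \frac{1}{2} \approx -0.5$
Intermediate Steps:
$m{\left(V,t \right)} = V t$
$S{\left(c \right)} = c \left(-10 + c\right)$ ($S{\left(c \right)} = \left(\left(-2 + 4\right) \left(-5\right) + c\right) \left(c + 0\right) = \left(2 \left(-5\right) + c\right) c = \left(-10 + c\right) c = c \left(-10 + c\right)$)
$y{\left(O \right)} = -2 + O$
$\frac{1}{y{\left(S{\left(0 \right)} \right)}} = \frac{1}{-2 + 0 \left(-10 + 0\right)} = \frac{1}{-2 + 0 \left(-10\right)} = \frac{1}{-2 + 0} = \frac{1}{-2} = - \frac{1}{2}$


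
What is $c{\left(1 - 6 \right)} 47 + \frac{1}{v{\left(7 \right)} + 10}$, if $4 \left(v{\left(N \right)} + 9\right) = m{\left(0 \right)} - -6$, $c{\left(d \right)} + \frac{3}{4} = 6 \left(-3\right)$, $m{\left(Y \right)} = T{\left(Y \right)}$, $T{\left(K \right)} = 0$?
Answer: $- \frac{17617}{20} \approx -880.85$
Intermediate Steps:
$m{\left(Y \right)} = 0$
$c{\left(d \right)} = - \frac{75}{4}$ ($c{\left(d \right)} = - \frac{3}{4} + 6 \left(-3\right) = - \frac{3}{4} - 18 = - \frac{75}{4}$)
$v{\left(N \right)} = - \frac{15}{2}$ ($v{\left(N \right)} = -9 + \frac{0 - -6}{4} = -9 + \frac{0 + 6}{4} = -9 + \frac{1}{4} \cdot 6 = -9 + \frac{3}{2} = - \frac{15}{2}$)
$c{\left(1 - 6 \right)} 47 + \frac{1}{v{\left(7 \right)} + 10} = \left(- \frac{75}{4}\right) 47 + \frac{1}{- \frac{15}{2} + 10} = - \frac{3525}{4} + \frac{1}{\frac{5}{2}} = - \frac{3525}{4} + \frac{2}{5} = - \frac{17617}{20}$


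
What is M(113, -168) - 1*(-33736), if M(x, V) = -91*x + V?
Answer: 23285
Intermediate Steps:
M(x, V) = V - 91*x
M(113, -168) - 1*(-33736) = (-168 - 91*113) - 1*(-33736) = (-168 - 10283) + 33736 = -10451 + 33736 = 23285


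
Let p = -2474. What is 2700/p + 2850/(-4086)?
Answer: -1506925/842397 ≈ -1.7889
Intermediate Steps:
2700/p + 2850/(-4086) = 2700/(-2474) + 2850/(-4086) = 2700*(-1/2474) + 2850*(-1/4086) = -1350/1237 - 475/681 = -1506925/842397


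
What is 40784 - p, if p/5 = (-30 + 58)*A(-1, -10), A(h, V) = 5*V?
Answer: 47784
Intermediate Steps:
p = -7000 (p = 5*((-30 + 58)*(5*(-10))) = 5*(28*(-50)) = 5*(-1400) = -7000)
40784 - p = 40784 - 1*(-7000) = 40784 + 7000 = 47784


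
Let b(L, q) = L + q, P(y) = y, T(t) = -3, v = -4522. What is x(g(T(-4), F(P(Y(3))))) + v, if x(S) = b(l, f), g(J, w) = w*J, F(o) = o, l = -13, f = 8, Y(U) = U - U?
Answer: -4527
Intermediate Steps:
Y(U) = 0
g(J, w) = J*w
x(S) = -5 (x(S) = -13 + 8 = -5)
x(g(T(-4), F(P(Y(3))))) + v = -5 - 4522 = -4527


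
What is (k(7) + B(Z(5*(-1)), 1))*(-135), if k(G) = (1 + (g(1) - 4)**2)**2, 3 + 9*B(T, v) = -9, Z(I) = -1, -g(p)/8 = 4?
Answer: -227098035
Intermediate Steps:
g(p) = -32 (g(p) = -8*4 = -32)
B(T, v) = -4/3 (B(T, v) = -1/3 + (1/9)*(-9) = -1/3 - 1 = -4/3)
k(G) = 1682209 (k(G) = (1 + (-32 - 4)**2)**2 = (1 + (-36)**2)**2 = (1 + 1296)**2 = 1297**2 = 1682209)
(k(7) + B(Z(5*(-1)), 1))*(-135) = (1682209 - 4/3)*(-135) = (5046623/3)*(-135) = -227098035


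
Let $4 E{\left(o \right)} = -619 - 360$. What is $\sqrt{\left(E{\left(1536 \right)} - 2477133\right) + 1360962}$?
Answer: $\frac{i \sqrt{4465663}}{2} \approx 1056.6 i$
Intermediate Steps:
$E{\left(o \right)} = - \frac{979}{4}$ ($E{\left(o \right)} = \frac{-619 - 360}{4} = \frac{1}{4} \left(-979\right) = - \frac{979}{4}$)
$\sqrt{\left(E{\left(1536 \right)} - 2477133\right) + 1360962} = \sqrt{\left(- \frac{979}{4} - 2477133\right) + 1360962} = \sqrt{- \frac{9909511}{4} + 1360962} = \sqrt{- \frac{4465663}{4}} = \frac{i \sqrt{4465663}}{2}$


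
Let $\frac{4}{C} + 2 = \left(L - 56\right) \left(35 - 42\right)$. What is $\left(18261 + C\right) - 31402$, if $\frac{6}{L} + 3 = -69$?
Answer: $- \frac{61591819}{4687} \approx -13141.0$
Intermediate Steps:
$L = - \frac{1}{12}$ ($L = \frac{6}{-3 - 69} = \frac{6}{-72} = 6 \left(- \frac{1}{72}\right) = - \frac{1}{12} \approx -0.083333$)
$C = \frac{48}{4687}$ ($C = \frac{4}{-2 + \left(- \frac{1}{12} - 56\right) \left(35 - 42\right)} = \frac{4}{-2 - - \frac{4711}{12}} = \frac{4}{-2 + \frac{4711}{12}} = \frac{4}{\frac{4687}{12}} = 4 \cdot \frac{12}{4687} = \frac{48}{4687} \approx 0.010241$)
$\left(18261 + C\right) - 31402 = \left(18261 + \frac{48}{4687}\right) - 31402 = \frac{85589355}{4687} - 31402 = - \frac{61591819}{4687}$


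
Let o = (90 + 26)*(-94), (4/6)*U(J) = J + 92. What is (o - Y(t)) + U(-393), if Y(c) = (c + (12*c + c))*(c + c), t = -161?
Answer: -1474287/2 ≈ -7.3714e+5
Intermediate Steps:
U(J) = 138 + 3*J/2 (U(J) = 3*(J + 92)/2 = 3*(92 + J)/2 = 138 + 3*J/2)
o = -10904 (o = 116*(-94) = -10904)
Y(c) = 28*c² (Y(c) = (c + 13*c)*(2*c) = (14*c)*(2*c) = 28*c²)
(o - Y(t)) + U(-393) = (-10904 - 28*(-161)²) + (138 + (3/2)*(-393)) = (-10904 - 28*25921) + (138 - 1179/2) = (-10904 - 1*725788) - 903/2 = (-10904 - 725788) - 903/2 = -736692 - 903/2 = -1474287/2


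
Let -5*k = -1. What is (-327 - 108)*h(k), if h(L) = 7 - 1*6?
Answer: -435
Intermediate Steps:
k = ⅕ (k = -⅕*(-1) = ⅕ ≈ 0.20000)
h(L) = 1 (h(L) = 7 - 6 = 1)
(-327 - 108)*h(k) = (-327 - 108)*1 = -435*1 = -435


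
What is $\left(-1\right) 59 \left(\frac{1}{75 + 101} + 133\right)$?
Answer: $- \frac{1381131}{176} \approx -7847.3$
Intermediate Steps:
$\left(-1\right) 59 \left(\frac{1}{75 + 101} + 133\right) = - 59 \left(\frac{1}{176} + 133\right) = \left(-59\right) \frac{23409}{176} = - \frac{1381131}{176}$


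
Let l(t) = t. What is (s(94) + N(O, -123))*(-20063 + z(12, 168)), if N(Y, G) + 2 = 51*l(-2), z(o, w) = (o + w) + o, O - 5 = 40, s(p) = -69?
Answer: 3437683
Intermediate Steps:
O = 45 (O = 5 + 40 = 45)
z(o, w) = w + 2*o
N(Y, G) = -104 (N(Y, G) = -2 + 51*(-2) = -2 - 102 = -104)
(s(94) + N(O, -123))*(-20063 + z(12, 168)) = (-69 - 104)*(-20063 + (168 + 2*12)) = -173*(-20063 + (168 + 24)) = -173*(-20063 + 192) = -173*(-19871) = 3437683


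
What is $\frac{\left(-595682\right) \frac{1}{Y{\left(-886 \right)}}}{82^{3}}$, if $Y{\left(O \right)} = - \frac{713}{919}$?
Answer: $\frac{273715879}{196562692} \approx 1.3925$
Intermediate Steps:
$Y{\left(O \right)} = - \frac{713}{919}$ ($Y{\left(O \right)} = \left(-713\right) \frac{1}{919} = - \frac{713}{919}$)
$\frac{\left(-595682\right) \frac{1}{Y{\left(-886 \right)}}}{82^{3}} = \frac{\left(-595682\right) \frac{1}{- \frac{713}{919}}}{82^{3}} = \frac{\left(-595682\right) \left(- \frac{919}{713}\right)}{551368} = \frac{547431758}{713} \cdot \frac{1}{551368} = \frac{273715879}{196562692}$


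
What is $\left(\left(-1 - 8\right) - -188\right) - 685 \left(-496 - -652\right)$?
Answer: $-106681$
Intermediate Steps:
$\left(\left(-1 - 8\right) - -188\right) - 685 \left(-496 - -652\right) = \left(\left(-1 - 8\right) + 188\right) - 685 \left(-496 + 652\right) = \left(-9 + 188\right) - 106860 = 179 - 106860 = -106681$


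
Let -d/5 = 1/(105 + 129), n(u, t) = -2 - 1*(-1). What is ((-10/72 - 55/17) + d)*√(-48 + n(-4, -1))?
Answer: -63035*I/2652 ≈ -23.769*I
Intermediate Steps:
n(u, t) = -1 (n(u, t) = -2 + 1 = -1)
d = -5/234 (d = -5/(105 + 129) = -5/234 ≈ -0.021368)
((-10/72 - 55/17) + d)*√(-48 + n(-4, -1)) = ((-10/72 - 55/17) - 5/234)*√(-48 - 1) = ((-10*1/72 - 55*1/17) - 5/234)*√(-49) = ((-5/36 - 55/17) - 5/234)*(7*I) = (-2065/612 - 5/234)*(7*I) = -63035*I/2652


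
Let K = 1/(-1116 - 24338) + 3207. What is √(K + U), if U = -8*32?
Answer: √1911970922862/25454 ≈ 54.323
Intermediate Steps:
K = 81630977/25454 (K = 1/(-25454) + 3207 = -1/25454 + 3207 = 81630977/25454 ≈ 3207.0)
U = -256
√(K + U) = √(81630977/25454 - 256) = √(75114753/25454) = √1911970922862/25454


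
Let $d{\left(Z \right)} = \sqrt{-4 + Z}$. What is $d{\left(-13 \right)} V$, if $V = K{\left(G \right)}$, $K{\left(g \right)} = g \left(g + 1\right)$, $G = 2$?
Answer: $6 i \sqrt{17} \approx 24.739 i$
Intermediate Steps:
$K{\left(g \right)} = g \left(1 + g\right)$
$V = 6$ ($V = 2 \left(1 + 2\right) = 2 \cdot 3 = 6$)
$d{\left(-13 \right)} V = \sqrt{-4 - 13} \cdot 6 = \sqrt{-17} \cdot 6 = i \sqrt{17} \cdot 6 = 6 i \sqrt{17}$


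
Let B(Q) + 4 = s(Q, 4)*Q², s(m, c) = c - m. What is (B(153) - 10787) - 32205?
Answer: -3530937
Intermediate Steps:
B(Q) = -4 + Q²*(4 - Q) (B(Q) = -4 + (4 - Q)*Q² = -4 + Q²*(4 - Q))
(B(153) - 10787) - 32205 = ((-4 + 153²*(4 - 1*153)) - 10787) - 32205 = ((-4 + 23409*(4 - 153)) - 10787) - 32205 = ((-4 + 23409*(-149)) - 10787) - 32205 = ((-4 - 3487941) - 10787) - 32205 = (-3487945 - 10787) - 32205 = -3498732 - 32205 = -3530937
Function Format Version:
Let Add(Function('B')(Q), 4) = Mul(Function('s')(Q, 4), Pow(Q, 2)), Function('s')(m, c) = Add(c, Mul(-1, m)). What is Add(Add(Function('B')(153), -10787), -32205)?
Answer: -3530937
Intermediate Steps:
Function('B')(Q) = Add(-4, Mul(Pow(Q, 2), Add(4, Mul(-1, Q)))) (Function('B')(Q) = Add(-4, Mul(Add(4, Mul(-1, Q)), Pow(Q, 2))) = Add(-4, Mul(Pow(Q, 2), Add(4, Mul(-1, Q)))))
Add(Add(Function('B')(153), -10787), -32205) = Add(Add(Add(-4, Mul(Pow(153, 2), Add(4, Mul(-1, 153)))), -10787), -32205) = Add(Add(Add(-4, Mul(23409, Add(4, -153))), -10787), -32205) = Add(Add(Add(-4, Mul(23409, -149)), -10787), -32205) = Add(Add(Add(-4, -3487941), -10787), -32205) = Add(Add(-3487945, -10787), -32205) = Add(-3498732, -32205) = -3530937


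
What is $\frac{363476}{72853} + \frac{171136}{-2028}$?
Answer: $- \frac{2932660420}{36936471} \approx -79.397$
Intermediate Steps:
$\frac{363476}{72853} + \frac{171136}{-2028} = 363476 \cdot \frac{1}{72853} + 171136 \left(- \frac{1}{2028}\right) = \frac{363476}{72853} - \frac{42784}{507} = - \frac{2932660420}{36936471}$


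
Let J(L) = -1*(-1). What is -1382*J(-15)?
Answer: -1382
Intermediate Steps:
J(L) = 1
-1382*J(-15) = -1382*1 = -1382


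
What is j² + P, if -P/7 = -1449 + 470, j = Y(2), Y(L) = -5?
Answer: 6878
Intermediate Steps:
j = -5
P = 6853 (P = -7*(-1449 + 470) = -7*(-979) = 6853)
j² + P = (-5)² + 6853 = 25 + 6853 = 6878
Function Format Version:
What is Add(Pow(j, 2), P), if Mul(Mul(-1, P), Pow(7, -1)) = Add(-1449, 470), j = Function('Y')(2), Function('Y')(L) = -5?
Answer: 6878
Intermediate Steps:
j = -5
P = 6853 (P = Mul(-7, Add(-1449, 470)) = Mul(-7, -979) = 6853)
Add(Pow(j, 2), P) = Add(Pow(-5, 2), 6853) = Add(25, 6853) = 6878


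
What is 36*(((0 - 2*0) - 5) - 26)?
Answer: -1116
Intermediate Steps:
36*(((0 - 2*0) - 5) - 26) = 36*(((0 + 0) - 5) - 26) = 36*((0 - 5) - 26) = 36*(-5 - 26) = 36*(-31) = -1116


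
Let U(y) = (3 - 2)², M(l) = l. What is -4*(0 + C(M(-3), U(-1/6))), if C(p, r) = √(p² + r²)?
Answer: -4*√10 ≈ -12.649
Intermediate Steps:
U(y) = 1 (U(y) = 1² = 1)
-4*(0 + C(M(-3), U(-1/6))) = -4*(0 + √((-3)² + 1²)) = -4*(0 + √(9 + 1)) = -4*(0 + √10) = -4*√10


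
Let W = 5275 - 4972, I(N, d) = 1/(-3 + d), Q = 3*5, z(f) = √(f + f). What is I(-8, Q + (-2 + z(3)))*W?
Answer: 1515/47 - 303*√6/94 ≈ 24.338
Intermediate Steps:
z(f) = √2*√f (z(f) = √(2*f) = √2*√f)
Q = 15
W = 303
I(-8, Q + (-2 + z(3)))*W = 303/(-3 + (15 + (-2 + √2*√3))) = 303/(-3 + (15 + (-2 + √6))) = 303/(-3 + (13 + √6)) = 303/(10 + √6)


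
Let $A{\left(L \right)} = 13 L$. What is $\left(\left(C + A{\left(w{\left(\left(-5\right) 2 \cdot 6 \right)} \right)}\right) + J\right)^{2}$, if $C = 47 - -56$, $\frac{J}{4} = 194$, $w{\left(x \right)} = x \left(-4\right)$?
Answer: $15992001$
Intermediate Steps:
$w{\left(x \right)} = - 4 x$
$J = 776$ ($J = 4 \cdot 194 = 776$)
$C = 103$ ($C = 47 + 56 = 103$)
$\left(\left(C + A{\left(w{\left(\left(-5\right) 2 \cdot 6 \right)} \right)}\right) + J\right)^{2} = \left(\left(103 + 13 \left(- 4 \left(-5\right) 2 \cdot 6\right)\right) + 776\right)^{2} = \left(\left(103 + 13 \left(- 4 \left(\left(-10\right) 6\right)\right)\right) + 776\right)^{2} = \left(\left(103 + 13 \left(\left(-4\right) \left(-60\right)\right)\right) + 776\right)^{2} = \left(\left(103 + 13 \cdot 240\right) + 776\right)^{2} = \left(\left(103 + 3120\right) + 776\right)^{2} = \left(3223 + 776\right)^{2} = 3999^{2} = 15992001$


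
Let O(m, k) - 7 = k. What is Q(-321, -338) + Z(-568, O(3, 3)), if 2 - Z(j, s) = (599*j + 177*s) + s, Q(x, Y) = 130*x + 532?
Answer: 297256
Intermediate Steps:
O(m, k) = 7 + k
Q(x, Y) = 532 + 130*x
Z(j, s) = 2 - 599*j - 178*s (Z(j, s) = 2 - ((599*j + 177*s) + s) = 2 - ((177*s + 599*j) + s) = 2 - (178*s + 599*j) = 2 + (-599*j - 178*s) = 2 - 599*j - 178*s)
Q(-321, -338) + Z(-568, O(3, 3)) = (532 + 130*(-321)) + (2 - 599*(-568) - 178*(7 + 3)) = (532 - 41730) + (2 + 340232 - 178*10) = -41198 + (2 + 340232 - 1780) = -41198 + 338454 = 297256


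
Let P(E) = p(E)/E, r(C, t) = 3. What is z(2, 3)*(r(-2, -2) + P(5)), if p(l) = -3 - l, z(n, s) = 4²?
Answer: 112/5 ≈ 22.400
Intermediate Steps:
z(n, s) = 16
P(E) = (-3 - E)/E
z(2, 3)*(r(-2, -2) + P(5)) = 16*(3 + (-3 - 1*5)/5) = 16*(3 + (-3 - 5)/5) = 16*(3 + (⅕)*(-8)) = 16*(3 - 8/5) = 16*(7/5) = 112/5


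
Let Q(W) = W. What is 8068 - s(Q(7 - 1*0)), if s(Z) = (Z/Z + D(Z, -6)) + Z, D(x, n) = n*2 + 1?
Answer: 8071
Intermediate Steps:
D(x, n) = 1 + 2*n (D(x, n) = 2*n + 1 = 1 + 2*n)
s(Z) = -10 + Z (s(Z) = (Z/Z + (1 + 2*(-6))) + Z = (1 + (1 - 12)) + Z = (1 - 11) + Z = -10 + Z)
8068 - s(Q(7 - 1*0)) = 8068 - (-10 + (7 - 1*0)) = 8068 - (-10 + (7 + 0)) = 8068 - (-10 + 7) = 8068 - 1*(-3) = 8068 + 3 = 8071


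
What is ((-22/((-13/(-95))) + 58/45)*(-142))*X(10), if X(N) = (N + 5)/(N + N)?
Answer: 3312008/195 ≈ 16985.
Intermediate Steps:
X(N) = (5 + N)/(2*N) (X(N) = (5 + N)/((2*N)) = (5 + N)*(1/(2*N)) = (5 + N)/(2*N))
((-22/((-13/(-95))) + 58/45)*(-142))*X(10) = ((-22/((-13/(-95))) + 58/45)*(-142))*((1/2)*(5 + 10)/10) = ((-22/((-13*(-1/95))) + 58*(1/45))*(-142))*((1/2)*(1/10)*15) = ((-22/13/95 + 58/45)*(-142))*(3/4) = ((-22*95/13 + 58/45)*(-142))*(3/4) = ((-2090/13 + 58/45)*(-142))*(3/4) = -93296/585*(-142)*(3/4) = (13248032/585)*(3/4) = 3312008/195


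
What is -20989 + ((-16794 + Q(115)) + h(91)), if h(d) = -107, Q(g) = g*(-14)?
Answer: -39500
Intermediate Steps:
Q(g) = -14*g
-20989 + ((-16794 + Q(115)) + h(91)) = -20989 + ((-16794 - 14*115) - 107) = -20989 + ((-16794 - 1610) - 107) = -20989 + (-18404 - 107) = -20989 - 18511 = -39500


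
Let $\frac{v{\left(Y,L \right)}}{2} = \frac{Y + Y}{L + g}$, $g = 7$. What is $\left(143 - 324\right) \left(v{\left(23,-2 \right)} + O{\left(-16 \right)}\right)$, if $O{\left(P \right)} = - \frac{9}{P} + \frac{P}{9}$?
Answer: $- \frac{2239513}{720} \approx -3110.4$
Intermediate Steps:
$v{\left(Y,L \right)} = \frac{4 Y}{7 + L}$ ($v{\left(Y,L \right)} = 2 \frac{Y + Y}{L + 7} = 2 \frac{2 Y}{7 + L} = \frac{4 Y}{7 + L}$)
$O{\left(P \right)} = - \frac{9}{P} + \frac{P}{9}$ ($O{\left(P \right)} = - \frac{9}{P} + P \frac{1}{9} = - \frac{9}{P} + \frac{P}{9}$)
$\left(143 - 324\right) \left(v{\left(23,-2 \right)} + O{\left(-16 \right)}\right) = \left(143 - 324\right) \left(4 \cdot 23 \frac{1}{7 - 2} + \left(- \frac{9}{-16} + \frac{1}{9} \left(-16\right)\right)\right) = - 181 \left(4 \cdot 23 \cdot \frac{1}{5} - \frac{175}{144}\right) = - 181 \left(4 \cdot 23 \cdot \frac{1}{5} + \left(\frac{9}{16} - \frac{16}{9}\right)\right) = - 181 \left(\frac{92}{5} - \frac{175}{144}\right) = \left(-181\right) \frac{12373}{720} = - \frac{2239513}{720}$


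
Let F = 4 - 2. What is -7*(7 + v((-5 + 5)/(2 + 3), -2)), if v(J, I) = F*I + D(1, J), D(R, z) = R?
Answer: -28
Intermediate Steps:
F = 2
v(J, I) = 1 + 2*I (v(J, I) = 2*I + 1 = 1 + 2*I)
-7*(7 + v((-5 + 5)/(2 + 3), -2)) = -7*(7 + (1 + 2*(-2))) = -7*(7 + (1 - 4)) = -7*(7 - 3) = -7*4 = -28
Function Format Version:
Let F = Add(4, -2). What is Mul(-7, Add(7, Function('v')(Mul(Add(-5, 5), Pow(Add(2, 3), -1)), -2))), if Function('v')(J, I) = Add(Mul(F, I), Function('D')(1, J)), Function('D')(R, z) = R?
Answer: -28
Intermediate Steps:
F = 2
Function('v')(J, I) = Add(1, Mul(2, I)) (Function('v')(J, I) = Add(Mul(2, I), 1) = Add(1, Mul(2, I)))
Mul(-7, Add(7, Function('v')(Mul(Add(-5, 5), Pow(Add(2, 3), -1)), -2))) = Mul(-7, Add(7, Add(1, Mul(2, -2)))) = Mul(-7, Add(7, Add(1, -4))) = Mul(-7, Add(7, -3)) = Mul(-7, 4) = -28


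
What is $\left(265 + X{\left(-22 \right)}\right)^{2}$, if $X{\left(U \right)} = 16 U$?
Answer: $7569$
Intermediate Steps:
$\left(265 + X{\left(-22 \right)}\right)^{2} = \left(265 + 16 \left(-22\right)\right)^{2} = \left(265 - 352\right)^{2} = \left(-87\right)^{2} = 7569$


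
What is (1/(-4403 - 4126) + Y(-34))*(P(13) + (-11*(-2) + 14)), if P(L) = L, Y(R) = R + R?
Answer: -28418677/8529 ≈ -3332.0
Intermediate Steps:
Y(R) = 2*R
(1/(-4403 - 4126) + Y(-34))*(P(13) + (-11*(-2) + 14)) = (1/(-4403 - 4126) + 2*(-34))*(13 + (-11*(-2) + 14)) = (1/(-8529) - 68)*(13 + (22 + 14)) = (-1/8529 - 68)*(13 + 36) = -579973/8529*49 = -28418677/8529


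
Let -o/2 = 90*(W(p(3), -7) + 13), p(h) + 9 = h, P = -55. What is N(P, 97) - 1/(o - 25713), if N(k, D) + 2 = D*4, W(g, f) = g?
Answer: 10411579/26973 ≈ 386.00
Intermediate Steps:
p(h) = -9 + h
o = -1260 (o = -180*((-9 + 3) + 13) = -180*(-6 + 13) = -180*7 = -2*630 = -1260)
N(k, D) = -2 + 4*D (N(k, D) = -2 + D*4 = -2 + 4*D)
N(P, 97) - 1/(o - 25713) = (-2 + 4*97) - 1/(-1260 - 25713) = (-2 + 388) - 1/(-26973) = 386 - 1*(-1/26973) = 386 + 1/26973 = 10411579/26973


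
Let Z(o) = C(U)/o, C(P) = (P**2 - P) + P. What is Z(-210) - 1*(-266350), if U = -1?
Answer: 55933499/210 ≈ 2.6635e+5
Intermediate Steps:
C(P) = P**2
Z(o) = 1/o (Z(o) = (-1)**2/o = 1/o)
Z(-210) - 1*(-266350) = 1/(-210) - 1*(-266350) = -1/210 + 266350 = 55933499/210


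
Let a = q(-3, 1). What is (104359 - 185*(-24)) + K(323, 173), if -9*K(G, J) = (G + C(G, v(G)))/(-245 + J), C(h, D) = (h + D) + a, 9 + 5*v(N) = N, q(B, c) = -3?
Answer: 352512289/3240 ≈ 1.0880e+5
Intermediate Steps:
a = -3
v(N) = -9/5 + N/5
C(h, D) = -3 + D + h (C(h, D) = (h + D) - 3 = (D + h) - 3 = -3 + D + h)
K(G, J) = -(-24/5 + 11*G/5)/(9*(-245 + J)) (K(G, J) = -(G + (-3 + (-9/5 + G/5) + G))/(9*(-245 + J)) = -(G + (-24/5 + 6*G/5))/(9*(-245 + J)) = -(-24/5 + 11*G/5)/(9*(-245 + J)))
(104359 - 185*(-24)) + K(323, 173) = (104359 - 185*(-24)) + (24 - 11*323)/(45*(-245 + 173)) = (104359 + 4440) + (1/45)*(24 - 3553)/(-72) = 108799 + (1/45)*(-1/72)*(-3529) = 108799 + 3529/3240 = 352512289/3240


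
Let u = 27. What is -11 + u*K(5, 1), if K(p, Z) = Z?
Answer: 16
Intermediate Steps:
-11 + u*K(5, 1) = -11 + 27*1 = -11 + 27 = 16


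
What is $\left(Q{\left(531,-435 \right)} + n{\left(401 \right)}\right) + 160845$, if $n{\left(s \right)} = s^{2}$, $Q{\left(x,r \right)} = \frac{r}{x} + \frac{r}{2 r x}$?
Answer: $\frac{341587183}{1062} \approx 3.2165 \cdot 10^{5}$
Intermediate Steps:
$Q{\left(x,r \right)} = \frac{1}{2 x} + \frac{r}{x}$ ($Q{\left(x,r \right)} = \frac{r}{x} + \frac{r}{2 r x} = \frac{r}{x} + r \frac{1}{2 r x} = \frac{r}{x} + \frac{1}{2 x} = \frac{1}{2 x} + \frac{r}{x}$)
$\left(Q{\left(531,-435 \right)} + n{\left(401 \right)}\right) + 160845 = \left(\frac{\frac{1}{2} - 435}{531} + 401^{2}\right) + 160845 = \left(\frac{1}{531} \left(- \frac{869}{2}\right) + 160801\right) + 160845 = \left(- \frac{869}{1062} + 160801\right) + 160845 = \frac{170769793}{1062} + 160845 = \frac{341587183}{1062}$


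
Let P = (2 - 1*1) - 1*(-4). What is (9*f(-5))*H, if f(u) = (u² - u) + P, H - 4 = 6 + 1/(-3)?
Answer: 3045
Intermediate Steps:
P = 5 (P = (2 - 1) + 4 = 1 + 4 = 5)
H = 29/3 (H = 4 + (6 + 1/(-3)) = 4 + (6 - ⅓) = 4 + 17/3 = 29/3 ≈ 9.6667)
f(u) = 5 + u² - u (f(u) = (u² - u) + 5 = 5 + u² - u)
(9*f(-5))*H = (9*(5 + (-5)² - 1*(-5)))*(29/3) = (9*(5 + 25 + 5))*(29/3) = (9*35)*(29/3) = 315*(29/3) = 3045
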